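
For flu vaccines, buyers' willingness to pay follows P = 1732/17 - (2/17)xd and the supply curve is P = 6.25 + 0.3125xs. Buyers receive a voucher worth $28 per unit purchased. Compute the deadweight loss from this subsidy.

Deadweight loss = 106624/117

Pre-subsidy: 1732/17 - (2/17)x = 6.25 + 0.3125x gives x* = 26012/117 and P* = 8860/117.
With the rebate, buyers effectively pay Pb = Ps − 28, where Ps is the price sellers receive.
On the curves, Pb = 1732/17 - (2/17)x and Ps = 6.25 + 0.3125x; the wedge Ps − Pb = 28 gives 6.25 + 0.3125x − (1732/17 - (2/17)x) = 28, so x' = 33628/117.
Then Pb = 1732/17 − (2/17)·(33628/117) = 7964/117 and Ps = 6.25 + 0.3125·(33628/117) = 11240/117.
The subsidy expands output by 33628/117 − 26012/117 = 7616/117 past the efficient level; on those units the gap between marginal cost and willingness to pay runs from 0 up to 28.
DWL = ½ × 28 × 7616/117 = 106624/117.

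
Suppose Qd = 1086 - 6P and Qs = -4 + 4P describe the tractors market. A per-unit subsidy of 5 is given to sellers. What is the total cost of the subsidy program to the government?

Government cost = 2220

Pre-subsidy: 1086 - 6P = -4 + 4P gives P* = 109, Q* = 432.
With the subsidy, sellers receive Ps = Pb + 5 for each unit, where Pb is the price buyers pay.
Supply in terms of Pb becomes Qs = -4 + 4(Pb + 5) = 16 + 4Pb. Setting this equal to demand: 1086 - 6Pb = 16 + 4Pb, so Pb = 107.
Sellers receive Ps = 107 + 5 = 112; Q' = 1086 − 6·107 = 444.
Government outlay = subsidy × quantity = 5 × 444 = 2220.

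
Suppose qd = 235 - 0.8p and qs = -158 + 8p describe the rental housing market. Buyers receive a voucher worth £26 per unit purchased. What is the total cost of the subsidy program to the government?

Government cost = 62400/11

Pre-subsidy: 235 - 0.8p = -158 + 8p gives p* = 1965/44, q* = 2192/11.
With the rebate, buyers effectively pay pb = ps − 26, where ps is the price sellers receive.
Demand in terms of ps becomes qd = 235 − 0.8(ps − 26) = 255.8 - 0.8ps. Setting this equal to supply: 255.8 - 0.8ps = -158 + 8ps, so ps = 2069/44.
Buyers pay pb = 2069/44 − 26 = 925/44; q' = -158 + 8·(2069/44) = 2400/11.
Government outlay = subsidy × quantity = 26 × 2400/11 = 62400/11.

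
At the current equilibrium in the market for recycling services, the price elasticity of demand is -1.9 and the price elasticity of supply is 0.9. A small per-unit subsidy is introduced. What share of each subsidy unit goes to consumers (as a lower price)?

For a small subsidy around the equilibrium, the benefit split depends on the relative slopes, which at a point are proportional to the elasticities.
Buyer share = εs/(εs + |εd|) = 0.9/(0.9 + 1.9) = 9/28; seller share = |εd|/(εs + |εd|) = 19/28.

Consumer share = 9/28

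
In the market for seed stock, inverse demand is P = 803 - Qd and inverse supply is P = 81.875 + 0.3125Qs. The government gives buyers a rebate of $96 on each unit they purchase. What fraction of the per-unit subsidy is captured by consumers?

Consumer share = 16/21

Pre-subsidy: 803 - Q = 81.875 + 0.3125Q gives Q* = 3846/7 and P* = 1775/7.
With the rebate, buyers effectively pay Pb = Ps − 96, where Ps is the price sellers receive.
On the curves, Pb = 803 - Q and Ps = 81.875 + 0.3125Q; the wedge Ps − Pb = 96 gives 81.875 + 0.3125Q − (803 - Q) = 96, so Q' = 4358/7.
Then Pb = 803 − 1·(4358/7) = 1263/7 and Ps = 81.875 + 0.3125·(4358/7) = 1935/7.
Buyers' price falls by P* − Pb = 1775/7 − 1263/7 = 512/7; sellers' price rises by Ps − P* = 1935/7 − 1775/7 = 160/7.
So consumers capture (512/7)/96 = 16/21 of each unit of subsidy.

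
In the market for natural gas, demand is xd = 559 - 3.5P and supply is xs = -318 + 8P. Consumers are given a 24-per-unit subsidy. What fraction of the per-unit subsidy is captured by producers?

Producer share = 7/23

Pre-subsidy: 559 - 3.5P = -318 + 8P gives P* = 1754/23, x* = 6718/23.
With the rebate, buyers effectively pay Pb = Ps − 24, where Ps is the price sellers receive.
Demand in terms of Ps becomes xd = 559 − 3.5(Ps − 24) = 643 - 3.5Ps. Setting this equal to supply: 643 - 3.5Ps = -318 + 8Ps, so Ps = 1922/23.
Buyers pay Pb = 1922/23 − 24 = 1370/23; x' = -318 + 8·(1922/23) = 8062/23.
Buyers' price falls by P* − Pb = 1754/23 − 1370/23 = 384/23; sellers' price rises by Ps − P* = 1922/23 − 1754/23 = 168/23.
So producers capture (168/23)/24 = 7/23 of each unit of subsidy.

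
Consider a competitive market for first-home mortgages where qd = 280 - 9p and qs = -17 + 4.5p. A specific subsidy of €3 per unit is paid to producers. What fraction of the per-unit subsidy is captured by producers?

Pre-subsidy: 280 - 9p = -17 + 4.5p gives p* = 22, q* = 82.
With the subsidy, sellers receive ps = pb + 3 for each unit, where pb is the price buyers pay.
Supply in terms of pb becomes qs = -17 + 4.5(pb + 3) = -3.5 + 4.5pb. Setting this equal to demand: 280 - 9pb = -3.5 + 4.5pb, so pb = 21.
Sellers receive ps = 21 + 3 = 24; q' = 280 − 9·21 = 91.
Buyers' price falls by p* − pb = 22 − 21 = 1; sellers' price rises by ps − p* = 24 − 22 = 2.
So producers capture 2/3 = 2/3 of each unit of subsidy.

Producer share = 2/3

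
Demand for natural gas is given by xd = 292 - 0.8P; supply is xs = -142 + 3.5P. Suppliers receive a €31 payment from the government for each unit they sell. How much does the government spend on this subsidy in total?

Government cost = 308512/43

Pre-subsidy: 292 - 0.8P = -142 + 3.5P gives P* = 4340/43, x* = 9084/43.
With the subsidy, sellers receive Ps = Pb + 31 for each unit, where Pb is the price buyers pay.
Supply in terms of Pb becomes xs = -142 + 3.5(Pb + 31) = -33.5 + 3.5Pb. Setting this equal to demand: 292 - 0.8Pb = -33.5 + 3.5Pb, so Pb = 3255/43.
Sellers receive Ps = 3255/43 + 31 = 4588/43; x' = 292 − 0.8·(3255/43) = 9952/43.
Government outlay = subsidy × quantity = 31 × 9952/43 = 308512/43.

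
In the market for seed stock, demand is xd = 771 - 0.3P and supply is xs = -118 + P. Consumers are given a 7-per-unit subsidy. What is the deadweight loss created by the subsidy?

Pre-subsidy: 771 - 0.3P = -118 + P gives P* = 8890/13, x* = 7356/13.
With the rebate, buyers effectively pay Pb = Ps − 7, where Ps is the price sellers receive.
Demand in terms of Ps becomes xd = 771 − 0.3(Ps − 7) = 773.1 - 0.3Ps. Setting this equal to supply: 773.1 - 0.3Ps = -118 + Ps, so Ps = 8911/13.
Buyers pay Pb = 8911/13 − 7 = 8820/13; x' = -118 + 1·(8911/13) = 7377/13.
The subsidy expands output by 7377/13 − 7356/13 = 21/13 past the efficient level; on those units the gap between marginal cost and willingness to pay runs from 0 up to 7.
DWL = ½ × 7 × 21/13 = 147/26.

Deadweight loss = 147/26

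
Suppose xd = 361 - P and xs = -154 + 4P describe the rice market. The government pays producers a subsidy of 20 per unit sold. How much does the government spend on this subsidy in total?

Government cost = 5480

Pre-subsidy: 361 - P = -154 + 4P gives P* = 103, x* = 258.
With the subsidy, sellers receive Ps = Pb + 20 for each unit, where Pb is the price buyers pay.
Supply in terms of Pb becomes xs = -154 + 4(Pb + 20) = -74 + 4Pb. Setting this equal to demand: 361 - Pb = -74 + 4Pb, so Pb = 87.
Sellers receive Ps = 87 + 20 = 107; x' = 361 − 1·87 = 274.
Government outlay = subsidy × quantity = 20 × 274 = 5480.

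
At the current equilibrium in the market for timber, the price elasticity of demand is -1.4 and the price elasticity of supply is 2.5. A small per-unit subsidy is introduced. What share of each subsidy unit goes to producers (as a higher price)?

Producer share = 14/39

For a small subsidy around the equilibrium, the benefit split depends on the relative slopes, which at a point are proportional to the elasticities.
Buyer share = εs/(εs + |εd|) = 2.5/(2.5 + 1.4) = 25/39; seller share = |εd|/(εs + |εd|) = 14/39.
So producers capture 14/39 of the subsidy.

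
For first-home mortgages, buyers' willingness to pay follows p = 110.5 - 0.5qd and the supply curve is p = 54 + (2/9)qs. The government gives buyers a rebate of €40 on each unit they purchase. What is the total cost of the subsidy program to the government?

Government cost = 69480/13

Pre-subsidy: 110.5 - 0.5q = 54 + (2/9)q gives q* = 1017/13 and p* = 928/13.
With the rebate, buyers effectively pay pb = ps − 40, where ps is the price sellers receive.
On the curves, pb = 110.5 - 0.5q and ps = 54 + (2/9)q; the wedge ps − pb = 40 gives 54 + (2/9)q − (110.5 - 0.5q) = 40, so q' = 1737/13.
Then pb = 110.5 − 0.5·(1737/13) = 568/13 and ps = 54 + (2/9)·(1737/13) = 1088/13.
Government outlay = subsidy × quantity = 40 × 1737/13 = 69480/13.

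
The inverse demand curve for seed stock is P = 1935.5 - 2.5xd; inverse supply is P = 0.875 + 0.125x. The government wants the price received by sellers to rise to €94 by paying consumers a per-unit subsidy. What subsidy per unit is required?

At a seller price of 94, quantity supplied is -7 + 8·94 = 745.
Buyers absorb 745 only when they pay Pb = 1935.5 − 2.5·745 = 73.
s = Ps − Pb = 94 − 73 = 21.

Required subsidy s = €21 per unit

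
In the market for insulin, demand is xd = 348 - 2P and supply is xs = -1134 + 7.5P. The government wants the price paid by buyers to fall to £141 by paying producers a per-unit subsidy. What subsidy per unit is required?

At a buyer price of 141, quantity demanded is 348 − 2·141 = 66.
Sellers supply 66 only when they receive Ps with -1134 + 7.5·Ps = 66, i.e. Ps = 160.
s = Ps − Pb = 160 − 141 = 19.

Required subsidy s = £19 per unit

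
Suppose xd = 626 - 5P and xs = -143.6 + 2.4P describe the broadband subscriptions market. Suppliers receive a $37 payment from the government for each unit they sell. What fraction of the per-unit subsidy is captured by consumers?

Consumer share = 12/37

Pre-subsidy: 626 - 5P = -143.6 + 2.4P gives P* = 104, x* = 106.
With the subsidy, sellers receive Ps = Pb + 37 for each unit, where Pb is the price buyers pay.
Supply in terms of Pb becomes xs = -143.6 + 2.4(Pb + 37) = -54.8 + 2.4Pb. Setting this equal to demand: 626 - 5Pb = -54.8 + 2.4Pb, so Pb = 92.
Sellers receive Ps = 92 + 37 = 129; x' = 626 − 5·92 = 166.
Buyers' price falls by P* − Pb = 104 − 92 = 12; sellers' price rises by Ps − P* = 129 − 104 = 25.
So consumers capture 12/37 = 12/37 of each unit of subsidy.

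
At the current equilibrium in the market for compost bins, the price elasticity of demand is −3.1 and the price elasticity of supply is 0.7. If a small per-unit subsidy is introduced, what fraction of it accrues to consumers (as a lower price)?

Consumer share = 7/38

For a small subsidy around the equilibrium, the benefit split depends on the relative slopes, which at a point are proportional to the elasticities.
Buyer share = εs/(εs + |εd|) = 0.7/(0.7 + 3.1) = 7/38; seller share = |εd|/(εs + |εd|) = 31/38.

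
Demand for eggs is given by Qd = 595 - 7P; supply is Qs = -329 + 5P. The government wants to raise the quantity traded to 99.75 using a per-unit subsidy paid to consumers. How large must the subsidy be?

Required subsidy s = 15 per unit

At Q = 99.75, invert demand for the buyer price: Pb = (595 − 99.75)/7 = 70.75; invert supply for the seller price: Ps = (99.75 − (-329))/5 = 85.75.
The subsidy must fill the gap: s = Ps − Pb = 85.75 − 70.75 = 15.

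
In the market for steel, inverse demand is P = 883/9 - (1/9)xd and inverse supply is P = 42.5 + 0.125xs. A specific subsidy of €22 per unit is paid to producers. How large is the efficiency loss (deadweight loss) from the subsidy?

Pre-subsidy: 883/9 - (1/9)x = 42.5 + 0.125x gives x* = 4004/17 and P* = 1223/17.
With the subsidy, sellers receive Ps = Pb + 22 for each unit, where Pb is the price buyers pay.
On the curves, Pb = 883/9 - (1/9)x and Ps = 42.5 + 0.125x; the wedge Ps − Pb = 22 gives 42.5 + 0.125x − (883/9 - (1/9)x) = 22, so x' = 5588/17.
Then Pb = 883/9 − (1/9)·(5588/17) = 1047/17 and Ps = 42.5 + 0.125·(5588/17) = 1421/17.
The subsidy expands output by 5588/17 − 4004/17 = 1584/17 past the efficient level; on those units the gap between marginal cost and willingness to pay runs from 0 up to 22.
DWL = ½ × 22 × 1584/17 = 17424/17.

Deadweight loss = 17424/17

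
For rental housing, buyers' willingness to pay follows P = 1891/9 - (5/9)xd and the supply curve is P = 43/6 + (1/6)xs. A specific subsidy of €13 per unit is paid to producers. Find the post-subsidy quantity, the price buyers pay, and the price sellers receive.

Pre-subsidy: 1891/9 - (5/9)x = 43/6 + (1/6)x gives x* = 281 and P* = 54.
With the subsidy, sellers receive Ps = Pb + 13 for each unit, where Pb is the price buyers pay.
On the curves, Pb = 1891/9 - (5/9)x and Ps = 43/6 + (1/6)x; the wedge Ps − Pb = 13 gives 43/6 + (1/6)x − (1891/9 - (5/9)x) = 13, so x' = 299.
Then Pb = 1891/9 − (5/9)·299 = 44 and Ps = 43/6 + (1/6)·299 = 57.

x' = 299; buyers pay €44; sellers receive €57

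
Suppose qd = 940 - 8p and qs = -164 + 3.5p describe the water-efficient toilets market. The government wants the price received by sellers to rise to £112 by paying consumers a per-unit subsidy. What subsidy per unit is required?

Required subsidy s = £23 per unit

At a seller price of 112, quantity supplied is -164 + 3.5·112 = 228.
Buyers absorb 228 only when they pay pb with 940 − 8·pb = 228, i.e. pb = 89.
s = ps − pb = 112 − 89 = 23.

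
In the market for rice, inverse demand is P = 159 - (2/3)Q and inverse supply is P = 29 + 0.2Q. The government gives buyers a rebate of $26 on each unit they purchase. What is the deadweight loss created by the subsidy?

Deadweight loss = $390

Pre-subsidy: 159 - (2/3)Q = 29 + 0.2Q gives Q* = 150 and P* = 59.
With the rebate, buyers effectively pay Pb = Ps − 26, where Ps is the price sellers receive.
On the curves, Pb = 159 - (2/3)Q and Ps = 29 + 0.2Q; the wedge Ps − Pb = 26 gives 29 + 0.2Q − (159 - (2/3)Q) = 26, so Q' = 180.
Then Pb = 159 − (2/3)·180 = 39 and Ps = 29 + 0.2·180 = 65.
The subsidy expands output by 180 − 150 = 30 past the efficient level; on those units the gap between marginal cost and willingness to pay runs from 0 up to 26.
DWL = ½ × 26 × 30 = 390.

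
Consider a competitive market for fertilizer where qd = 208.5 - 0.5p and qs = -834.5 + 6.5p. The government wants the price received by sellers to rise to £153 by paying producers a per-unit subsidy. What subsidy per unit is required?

At a seller price of 153, quantity supplied is -834.5 + 6.5·153 = 160.
Buyers absorb 160 only when they pay pb with 208.5 − 0.5·pb = 160, i.e. pb = 97.
s = ps − pb = 153 − 97 = 56.

Required subsidy s = £56 per unit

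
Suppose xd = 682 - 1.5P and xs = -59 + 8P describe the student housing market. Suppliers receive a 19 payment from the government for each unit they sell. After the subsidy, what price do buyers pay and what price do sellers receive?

Pre-subsidy: 682 - 1.5P = -59 + 8P gives P* = 78, x* = 565.
With the subsidy, sellers receive Ps = Pb + 19 for each unit, where Pb is the price buyers pay.
Supply in terms of Pb becomes xs = -59 + 8(Pb + 19) = 93 + 8Pb. Setting this equal to demand: 682 - 1.5Pb = 93 + 8Pb, so Pb = 62.
Sellers receive Ps = 62 + 19 = 81; x' = 682 − 1.5·62 = 589.

Buyers pay 62; sellers receive 81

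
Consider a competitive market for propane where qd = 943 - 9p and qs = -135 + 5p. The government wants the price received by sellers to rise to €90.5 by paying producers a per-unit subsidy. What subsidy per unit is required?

At a seller price of 90.5, quantity supplied is -135 + 5·90.5 = 317.5.
Buyers absorb 317.5 only when they pay pb with 943 − 9·pb = 317.5, i.e. pb = 69.5.
s = ps − pb = 90.5 − 69.5 = 21.

Required subsidy s = €21 per unit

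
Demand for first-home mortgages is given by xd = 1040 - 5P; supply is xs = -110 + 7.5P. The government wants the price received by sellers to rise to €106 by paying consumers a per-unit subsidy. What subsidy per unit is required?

At a seller price of 106, quantity supplied is -110 + 7.5·106 = 685.
Buyers absorb 685 only when they pay Pb with 1040 − 5·Pb = 685, i.e. Pb = 71.
s = Ps − Pb = 106 − 71 = 35.

Required subsidy s = €35 per unit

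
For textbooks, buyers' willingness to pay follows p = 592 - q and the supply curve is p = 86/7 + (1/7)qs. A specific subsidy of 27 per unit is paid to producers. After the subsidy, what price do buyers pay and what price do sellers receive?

Buyers pay 61.125; sellers receive 88.125

Pre-subsidy: 592 - q = 86/7 + (1/7)q gives q* = 507.25 and p* = 84.75.
With the subsidy, sellers receive ps = pb + 27 for each unit, where pb is the price buyers pay.
On the curves, pb = 592 - q and ps = 86/7 + (1/7)q; the wedge ps − pb = 27 gives 86/7 + (1/7)q − (592 - q) = 27, so q' = 530.875.
Then pb = 592 − 1·530.875 = 61.125 and ps = 86/7 + (1/7)·530.875 = 88.125.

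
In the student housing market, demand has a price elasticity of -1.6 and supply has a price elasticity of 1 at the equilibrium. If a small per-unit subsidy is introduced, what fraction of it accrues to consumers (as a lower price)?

For a small subsidy around the equilibrium, the benefit split depends on the relative slopes, which at a point are proportional to the elasticities.
Buyer share = εs/(εs + |εd|) = 1/(1 + 1.6) = 5/13; seller share = |εd|/(εs + |εd|) = 8/13.

Consumer share = 5/13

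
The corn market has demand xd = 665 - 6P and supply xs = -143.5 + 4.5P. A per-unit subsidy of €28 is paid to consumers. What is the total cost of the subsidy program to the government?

Pre-subsidy: 665 - 6P = -143.5 + 4.5P gives P* = 77, x* = 203.
With the rebate, buyers effectively pay Pb = Ps − 28, where Ps is the price sellers receive.
Demand in terms of Ps becomes xd = 665 − 6(Ps − 28) = 833 - 6Ps. Setting this equal to supply: 833 - 6Ps = -143.5 + 4.5Ps, so Ps = 93.
Buyers pay Pb = 93 − 28 = 65; x' = -143.5 + 4.5·93 = 275.
Government outlay = subsidy × quantity = 28 × 275 = 7700.

Government cost = €7700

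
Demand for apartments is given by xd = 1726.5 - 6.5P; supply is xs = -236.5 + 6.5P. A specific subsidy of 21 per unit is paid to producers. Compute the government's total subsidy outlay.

Government cost = 17078.25

Pre-subsidy: 1726.5 - 6.5P = -236.5 + 6.5P gives P* = 151, x* = 745.
With the subsidy, sellers receive Ps = Pb + 21 for each unit, where Pb is the price buyers pay.
Supply in terms of Pb becomes xs = -236.5 + 6.5(Pb + 21) = -100 + 6.5Pb. Setting this equal to demand: 1726.5 - 6.5Pb = -100 + 6.5Pb, so Pb = 140.5.
Sellers receive Ps = 140.5 + 21 = 161.5; x' = 1726.5 − 6.5·140.5 = 813.25.
Government outlay = subsidy × quantity = 21 × 813.25 = 17078.25.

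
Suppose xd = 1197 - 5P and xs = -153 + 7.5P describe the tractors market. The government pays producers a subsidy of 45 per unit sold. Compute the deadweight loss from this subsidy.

Deadweight loss = 3037.5

Pre-subsidy: 1197 - 5P = -153 + 7.5P gives P* = 108, x* = 657.
With the subsidy, sellers receive Ps = Pb + 45 for each unit, where Pb is the price buyers pay.
Supply in terms of Pb becomes xs = -153 + 7.5(Pb + 45) = 184.5 + 7.5Pb. Setting this equal to demand: 1197 - 5Pb = 184.5 + 7.5Pb, so Pb = 81.
Sellers receive Ps = 81 + 45 = 126; x' = 1197 − 5·81 = 792.
The subsidy expands output by 792 − 657 = 135 past the efficient level; on those units the gap between marginal cost and willingness to pay runs from 0 up to 45.
DWL = ½ × 45 × 135 = 3037.5.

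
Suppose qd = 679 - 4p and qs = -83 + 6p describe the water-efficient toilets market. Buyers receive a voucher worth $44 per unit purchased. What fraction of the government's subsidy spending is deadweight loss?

Pre-subsidy: 679 - 4p = -83 + 6p gives p* = 76.2, q* = 374.2.
With the rebate, buyers effectively pay pb = ps − 44, where ps is the price sellers receive.
Demand in terms of ps becomes qd = 679 − 4(ps − 44) = 855 - 4ps. Setting this equal to supply: 855 - 4ps = -83 + 6ps, so ps = 93.8.
Buyers pay pb = 93.8 − 44 = 49.8; q' = -83 + 6·93.8 = 479.8.
ΔCS = ½(374.2 + 479.8)(76.2 − 49.8) = 11272.8; ΔPS = ½(374.2 + 479.8)(93.8 − 76.2) = 7515.2.
Government spending = 44 × 479.8 = 21111.2.
DWL = ½ × 44 × (479.8 − 374.2) = 2323.2; fraction = 2323.2 / 21111.2 = 264/2399.

DWL / government spending = 264/2399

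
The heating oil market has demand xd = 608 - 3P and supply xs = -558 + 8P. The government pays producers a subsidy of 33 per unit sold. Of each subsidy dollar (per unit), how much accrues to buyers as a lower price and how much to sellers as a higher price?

Buyers gain 24 per unit; sellers gain 9 per unit

Pre-subsidy: 608 - 3P = -558 + 8P gives P* = 106, x* = 290.
With the subsidy, sellers receive Ps = Pb + 33 for each unit, where Pb is the price buyers pay.
Supply in terms of Pb becomes xs = -558 + 8(Pb + 33) = -294 + 8Pb. Setting this equal to demand: 608 - 3Pb = -294 + 8Pb, so Pb = 82.
Sellers receive Ps = 82 + 33 = 115; x' = 608 − 3·82 = 362.
Buyers' price falls by P* − Pb = 106 − 82 = 24; sellers' price rises by Ps − P* = 115 − 106 = 9.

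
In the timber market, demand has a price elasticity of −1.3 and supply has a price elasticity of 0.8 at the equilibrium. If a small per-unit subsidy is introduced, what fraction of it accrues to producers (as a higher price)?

For a small subsidy around the equilibrium, the benefit split depends on the relative slopes, which at a point are proportional to the elasticities.
Buyer share = εs/(εs + |εd|) = 0.8/(0.8 + 1.3) = 8/21; seller share = |εd|/(εs + |εd|) = 13/21.
So producers capture 13/21 of the subsidy.

Producer share = 13/21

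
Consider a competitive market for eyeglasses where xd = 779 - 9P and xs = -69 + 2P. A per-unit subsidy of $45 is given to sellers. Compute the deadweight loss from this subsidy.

Deadweight loss = 18225/11

Pre-subsidy: 779 - 9P = -69 + 2P gives P* = 848/11, x* = 937/11.
With the subsidy, sellers receive Ps = Pb + 45 for each unit, where Pb is the price buyers pay.
Supply in terms of Pb becomes xs = -69 + 2(Pb + 45) = 21 + 2Pb. Setting this equal to demand: 779 - 9Pb = 21 + 2Pb, so Pb = 758/11.
Sellers receive Ps = 758/11 + 45 = 1253/11; x' = 779 − 9·(758/11) = 1747/11.
The subsidy expands output by 1747/11 − 937/11 = 810/11 past the efficient level; on those units the gap between marginal cost and willingness to pay runs from 0 up to 45.
DWL = ½ × 45 × 810/11 = 18225/11.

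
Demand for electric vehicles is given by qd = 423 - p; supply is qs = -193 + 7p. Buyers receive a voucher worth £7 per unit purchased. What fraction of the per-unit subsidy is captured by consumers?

Pre-subsidy: 423 - p = -193 + 7p gives p* = 77, q* = 346.
With the rebate, buyers effectively pay pb = ps − 7, where ps is the price sellers receive.
Demand in terms of ps becomes qd = 423 − 1(ps − 7) = 430 - ps. Setting this equal to supply: 430 - ps = -193 + 7ps, so ps = 77.875.
Buyers pay pb = 77.875 − 7 = 70.875; q' = -193 + 7·77.875 = 352.125.
Buyers' price falls by p* − pb = 77 − 70.875 = 6.125; sellers' price rises by ps − p* = 77.875 − 77 = 0.875.
So consumers capture 6.125/7 = 0.875 of each unit of subsidy.

Consumer share = 0.875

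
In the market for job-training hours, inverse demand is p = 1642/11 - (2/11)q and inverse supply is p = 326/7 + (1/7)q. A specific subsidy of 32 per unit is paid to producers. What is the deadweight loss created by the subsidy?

Pre-subsidy: 1642/11 - (2/11)q = 326/7 + (1/7)q gives q* = 316.32 and p* = 91.76.
With the subsidy, sellers receive ps = pb + 32 for each unit, where pb is the price buyers pay.
On the curves, pb = 1642/11 - (2/11)q and ps = 326/7 + (1/7)q; the wedge ps − pb = 32 gives 326/7 + (1/7)q − (1642/11 - (2/11)q) = 32, so q' = 414.88.
Then pb = 1642/11 − (2/11)·414.88 = 73.84 and ps = 326/7 + (1/7)·414.88 = 105.84.
The subsidy expands output by 414.88 − 316.32 = 98.56 past the efficient level; on those units the gap between marginal cost and willingness to pay runs from 0 up to 32.
DWL = ½ × 32 × 98.56 = 1576.96.

Deadweight loss = 1576.96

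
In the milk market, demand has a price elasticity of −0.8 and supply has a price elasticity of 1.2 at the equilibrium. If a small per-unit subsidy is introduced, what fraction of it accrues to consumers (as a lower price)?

Consumer share = 0.6

For a small subsidy around the equilibrium, the benefit split depends on the relative slopes, which at a point are proportional to the elasticities.
Buyer share = εs/(εs + |εd|) = 1.2/(1.2 + 0.8) = 0.6; seller share = |εd|/(εs + |εd|) = 0.4.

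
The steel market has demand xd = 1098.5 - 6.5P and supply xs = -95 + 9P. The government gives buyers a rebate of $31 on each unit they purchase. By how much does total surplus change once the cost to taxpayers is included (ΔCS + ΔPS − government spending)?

Net change in total surplus = -$1813.5

Pre-subsidy: 1098.5 - 6.5P = -95 + 9P gives P* = 77, x* = 598.
With the rebate, buyers effectively pay Pb = Ps − 31, where Ps is the price sellers receive.
Demand in terms of Ps becomes xd = 1098.5 − 6.5(Ps − 31) = 1300 - 6.5Ps. Setting this equal to supply: 1300 - 6.5Ps = -95 + 9Ps, so Ps = 90.
Buyers pay Pb = 90 − 31 = 59; x' = -95 + 9·90 = 715.
ΔCS = ½(598 + 715)(77 − 59) = 11817; ΔPS = ½(598 + 715)(90 − 77) = 8534.5.
Government spending = 31 × 715 = 22165.
Net change = 11817 + 8534.5 − 22165 = -1813.5. The loss equals the DWL triangle ½·31·117.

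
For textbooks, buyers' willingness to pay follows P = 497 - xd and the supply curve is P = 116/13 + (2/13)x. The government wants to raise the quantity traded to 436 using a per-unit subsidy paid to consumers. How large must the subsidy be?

Required subsidy s = 15 per unit

At x = 436, from the demand curve buyers pay Pb = 497 − 1·436 = 61; from the supply curve sellers need Ps = 116/13 + (2/13)·436 = 76.
The subsidy must fill the gap: s = Ps − Pb = 76 − 61 = 15.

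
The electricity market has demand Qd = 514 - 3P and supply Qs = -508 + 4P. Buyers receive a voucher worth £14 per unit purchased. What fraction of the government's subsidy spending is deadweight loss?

DWL / government spending = 0.12

Pre-subsidy: 514 - 3P = -508 + 4P gives P* = 146, Q* = 76.
With the rebate, buyers effectively pay Pb = Ps − 14, where Ps is the price sellers receive.
Demand in terms of Ps becomes Qd = 514 − 3(Ps − 14) = 556 - 3Ps. Setting this equal to supply: 556 - 3Ps = -508 + 4Ps, so Ps = 152.
Buyers pay Pb = 152 − 14 = 138; Q' = -508 + 4·152 = 100.
ΔCS = ½(76 + 100)(146 − 138) = 704; ΔPS = ½(76 + 100)(152 − 146) = 528.
Government spending = 14 × 100 = 1400.
DWL = ½ × 14 × (100 − 76) = 168; fraction = 168 / 1400 = 0.12.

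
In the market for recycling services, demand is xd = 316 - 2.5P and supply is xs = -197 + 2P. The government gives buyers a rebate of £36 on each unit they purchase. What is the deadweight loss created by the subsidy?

Deadweight loss = £720

Pre-subsidy: 316 - 2.5P = -197 + 2P gives P* = 114, x* = 31.
With the rebate, buyers effectively pay Pb = Ps − 36, where Ps is the price sellers receive.
Demand in terms of Ps becomes xd = 316 − 2.5(Ps − 36) = 406 - 2.5Ps. Setting this equal to supply: 406 - 2.5Ps = -197 + 2Ps, so Ps = 134.
Buyers pay Pb = 134 − 36 = 98; x' = -197 + 2·134 = 71.
The subsidy expands output by 71 − 31 = 40 past the efficient level; on those units the gap between marginal cost and willingness to pay runs from 0 up to 36.
DWL = ½ × 36 × 40 = 720.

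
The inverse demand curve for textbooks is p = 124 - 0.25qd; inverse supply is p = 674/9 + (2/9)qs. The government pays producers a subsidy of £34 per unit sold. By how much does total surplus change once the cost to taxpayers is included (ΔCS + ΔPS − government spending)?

Net change in total surplus = -£1224

Pre-subsidy: 124 - 0.25q = 674/9 + (2/9)q gives q* = 104 and p* = 98.
With the subsidy, sellers receive ps = pb + 34 for each unit, where pb is the price buyers pay.
On the curves, pb = 124 - 0.25q and ps = 674/9 + (2/9)q; the wedge ps − pb = 34 gives 674/9 + (2/9)q − (124 - 0.25q) = 34, so q' = 176.
Then pb = 124 − 0.25·176 = 80 and ps = 674/9 + (2/9)·176 = 114.
ΔCS = ½(104 + 176)(98 − 80) = 2520; ΔPS = ½(104 + 176)(114 − 98) = 2240.
Government spending = 34 × 176 = 5984.
Net change = 2520 + 2240 − 5984 = -1224. The loss equals the DWL triangle ½·34·72.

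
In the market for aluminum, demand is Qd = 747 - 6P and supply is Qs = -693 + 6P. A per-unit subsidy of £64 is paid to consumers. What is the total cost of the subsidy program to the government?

Government cost = £14016

Pre-subsidy: 747 - 6P = -693 + 6P gives P* = 120, Q* = 27.
With the rebate, buyers effectively pay Pb = Ps − 64, where Ps is the price sellers receive.
Demand in terms of Ps becomes Qd = 747 − 6(Ps − 64) = 1131 - 6Ps. Setting this equal to supply: 1131 - 6Ps = -693 + 6Ps, so Ps = 152.
Buyers pay Pb = 152 − 64 = 88; Q' = -693 + 6·152 = 219.
Government outlay = subsidy × quantity = 64 × 219 = 14016.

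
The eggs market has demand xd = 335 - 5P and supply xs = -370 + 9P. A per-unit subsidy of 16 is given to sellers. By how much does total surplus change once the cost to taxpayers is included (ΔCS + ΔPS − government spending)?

Pre-subsidy: 335 - 5P = -370 + 9P gives P* = 705/14, x* = 1165/14.
With the subsidy, sellers receive Ps = Pb + 16 for each unit, where Pb is the price buyers pay.
Supply in terms of Pb becomes xs = -370 + 9(Pb + 16) = -226 + 9Pb. Setting this equal to demand: 335 - 5Pb = -226 + 9Pb, so Pb = 561/14.
Sellers receive Ps = 561/14 + 16 = 785/14; x' = 335 − 5·(561/14) = 1885/14.
ΔCS = ½(1165/14 + 1885/14)(705/14 − 561/14) = 54900/49; ΔPS = ½(1165/14 + 1885/14)(785/14 − 705/14) = 30500/49.
Government spending = 16 × 1885/14 = 15080/7.
Net change = 54900/49 + 30500/49 − 15080/7 = -2880/7. The loss equals the DWL triangle ½·16·360/7.

Net change in total surplus = -2880/7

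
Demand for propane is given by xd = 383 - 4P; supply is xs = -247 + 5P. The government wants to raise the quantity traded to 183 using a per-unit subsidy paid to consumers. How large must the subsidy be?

Required subsidy s = 36 per unit

At x = 183, invert demand for the buyer price: Pb = (383 − 183)/4 = 50; invert supply for the seller price: Ps = (183 − (-247))/5 = 86.
The subsidy must fill the gap: s = Ps − Pb = 86 − 50 = 36.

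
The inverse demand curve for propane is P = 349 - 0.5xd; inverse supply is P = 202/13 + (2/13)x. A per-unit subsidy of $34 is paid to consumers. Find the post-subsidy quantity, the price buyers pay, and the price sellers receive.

Pre-subsidy: 349 - 0.5x = 202/13 + (2/13)x gives x* = 510 and P* = 94.
With the rebate, buyers effectively pay Pb = Ps − 34, where Ps is the price sellers receive.
On the curves, Pb = 349 - 0.5x and Ps = 202/13 + (2/13)x; the wedge Ps − Pb = 34 gives 202/13 + (2/13)x − (349 - 0.5x) = 34, so x' = 562.
Then Pb = 349 − 0.5·562 = 68 and Ps = 202/13 + (2/13)·562 = 102.

x' = 562; buyers pay $68; sellers receive $102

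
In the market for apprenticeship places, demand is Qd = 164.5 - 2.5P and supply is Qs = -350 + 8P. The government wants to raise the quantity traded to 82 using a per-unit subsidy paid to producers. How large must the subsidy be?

Required subsidy s = 21 per unit

At Q = 82, invert demand for the buyer price: Pb = (164.5 − 82)/2.5 = 33; invert supply for the seller price: Ps = (82 − (-350))/8 = 54.
The subsidy must fill the gap: s = Ps − Pb = 54 − 33 = 21.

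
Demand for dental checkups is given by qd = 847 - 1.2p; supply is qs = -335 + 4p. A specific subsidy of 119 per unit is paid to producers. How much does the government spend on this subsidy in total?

Government cost = 1058267/13

Pre-subsidy: 847 - 1.2p = -335 + 4p gives p* = 2955/13, q* = 7465/13.
With the subsidy, sellers receive ps = pb + 119 for each unit, where pb is the price buyers pay.
Supply in terms of pb becomes qs = -335 + 4(pb + 119) = 141 + 4pb. Setting this equal to demand: 847 - 1.2pb = 141 + 4pb, so pb = 1765/13.
Sellers receive ps = 1765/13 + 119 = 3312/13; q' = 847 − 1.2·(1765/13) = 8893/13.
Government outlay = subsidy × quantity = 119 × 8893/13 = 1058267/13.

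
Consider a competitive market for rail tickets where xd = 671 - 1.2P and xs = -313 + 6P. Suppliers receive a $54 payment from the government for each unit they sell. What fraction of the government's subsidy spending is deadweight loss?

DWL / government spending = 9/187

Pre-subsidy: 671 - 1.2P = -313 + 6P gives P* = 410/3, x* = 507.
With the subsidy, sellers receive Ps = Pb + 54 for each unit, where Pb is the price buyers pay.
Supply in terms of Pb becomes xs = -313 + 6(Pb + 54) = 11 + 6Pb. Setting this equal to demand: 671 - 1.2Pb = 11 + 6Pb, so Pb = 275/3.
Sellers receive Ps = 275/3 + 54 = 437/3; x' = 671 − 1.2·(275/3) = 561.
ΔCS = ½(507 + 561)(410/3 − 275/3) = 24030; ΔPS = ½(507 + 561)(437/3 − 410/3) = 4806.
Government spending = 54 × 561 = 30294.
DWL = ½ × 54 × (561 − 507) = 1458; fraction = 1458 / 30294 = 9/187.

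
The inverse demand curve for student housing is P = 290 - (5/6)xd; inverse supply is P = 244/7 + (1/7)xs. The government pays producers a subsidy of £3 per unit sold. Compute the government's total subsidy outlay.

Government cost = 32526/41

Pre-subsidy: 290 - (5/6)x = 244/7 + (1/7)x gives x* = 10716/41 and P* = 2960/41.
With the subsidy, sellers receive Ps = Pb + 3 for each unit, where Pb is the price buyers pay.
On the curves, Pb = 290 - (5/6)x and Ps = 244/7 + (1/7)x; the wedge Ps − Pb = 3 gives 244/7 + (1/7)x − (290 - (5/6)x) = 3, so x' = 10842/41.
Then Pb = 290 − (5/6)·(10842/41) = 2855/41 and Ps = 244/7 + (1/7)·(10842/41) = 2978/41.
Government outlay = subsidy × quantity = 3 × 10842/41 = 32526/41.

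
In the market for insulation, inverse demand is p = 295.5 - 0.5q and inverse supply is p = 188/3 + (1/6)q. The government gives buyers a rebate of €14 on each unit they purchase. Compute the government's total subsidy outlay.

Pre-subsidy: 295.5 - 0.5q = 188/3 + (1/6)q gives q* = 349.25 and p* = 120.875.
With the rebate, buyers effectively pay pb = ps − 14, where ps is the price sellers receive.
On the curves, pb = 295.5 - 0.5q and ps = 188/3 + (1/6)q; the wedge ps − pb = 14 gives 188/3 + (1/6)q − (295.5 - 0.5q) = 14, so q' = 370.25.
Then pb = 295.5 − 0.5·370.25 = 110.375 and ps = 188/3 + (1/6)·370.25 = 124.375.
Government outlay = subsidy × quantity = 14 × 370.25 = 5183.5.

Government cost = €5183.5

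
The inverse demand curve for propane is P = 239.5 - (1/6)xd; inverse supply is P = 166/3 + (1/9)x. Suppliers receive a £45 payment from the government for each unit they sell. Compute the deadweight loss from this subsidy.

Pre-subsidy: 239.5 - (1/6)x = 166/3 + (1/9)x gives x* = 663 and P* = 129.
With the subsidy, sellers receive Ps = Pb + 45 for each unit, where Pb is the price buyers pay.
On the curves, Pb = 239.5 - (1/6)x and Ps = 166/3 + (1/9)x; the wedge Ps − Pb = 45 gives 166/3 + (1/9)x − (239.5 - (1/6)x) = 45, so x' = 825.
Then Pb = 239.5 − (1/6)·825 = 102 and Ps = 166/3 + (1/9)·825 = 147.
The subsidy expands output by 825 − 663 = 162 past the efficient level; on those units the gap between marginal cost and willingness to pay runs from 0 up to 45.
DWL = ½ × 45 × 162 = 3645.

Deadweight loss = £3645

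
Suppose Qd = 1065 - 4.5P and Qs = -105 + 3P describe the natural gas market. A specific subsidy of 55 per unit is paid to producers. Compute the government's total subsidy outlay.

Government cost = 25410

Pre-subsidy: 1065 - 4.5P = -105 + 3P gives P* = 156, Q* = 363.
With the subsidy, sellers receive Ps = Pb + 55 for each unit, where Pb is the price buyers pay.
Supply in terms of Pb becomes Qs = -105 + 3(Pb + 55) = 60 + 3Pb. Setting this equal to demand: 1065 - 4.5Pb = 60 + 3Pb, so Pb = 134.
Sellers receive Ps = 134 + 55 = 189; Q' = 1065 − 4.5·134 = 462.
Government outlay = subsidy × quantity = 55 × 462 = 25410.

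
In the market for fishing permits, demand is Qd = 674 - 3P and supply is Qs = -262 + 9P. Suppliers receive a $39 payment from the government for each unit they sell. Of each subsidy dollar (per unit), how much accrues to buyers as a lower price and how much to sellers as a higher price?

Pre-subsidy: 674 - 3P = -262 + 9P gives P* = 78, Q* = 440.
With the subsidy, sellers receive Ps = Pb + 39 for each unit, where Pb is the price buyers pay.
Supply in terms of Pb becomes Qs = -262 + 9(Pb + 39) = 89 + 9Pb. Setting this equal to demand: 674 - 3Pb = 89 + 9Pb, so Pb = 48.75.
Sellers receive Ps = 48.75 + 39 = 87.75; Q' = 674 − 3·48.75 = 527.75.
Buyers' price falls by P* − Pb = 78 − 48.75 = 29.25; sellers' price rises by Ps − P* = 87.75 − 78 = 9.75.

Buyers gain $29.25 per unit; sellers gain $9.75 per unit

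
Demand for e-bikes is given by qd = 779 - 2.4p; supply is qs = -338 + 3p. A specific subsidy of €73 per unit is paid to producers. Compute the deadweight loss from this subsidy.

Deadweight loss = 10658/3

Pre-subsidy: 779 - 2.4p = -338 + 3p gives p* = 5585/27, q* = 2543/9.
With the subsidy, sellers receive ps = pb + 73 for each unit, where pb is the price buyers pay.
Supply in terms of pb becomes qs = -338 + 3(pb + 73) = -119 + 3pb. Setting this equal to demand: 779 - 2.4pb = -119 + 3pb, so pb = 4490/27.
Sellers receive ps = 4490/27 + 73 = 6461/27; q' = 779 − 2.4·(4490/27) = 3419/9.
The subsidy expands output by 3419/9 − 2543/9 = 292/3 past the efficient level; on those units the gap between marginal cost and willingness to pay runs from 0 up to 73.
DWL = ½ × 73 × 292/3 = 10658/3.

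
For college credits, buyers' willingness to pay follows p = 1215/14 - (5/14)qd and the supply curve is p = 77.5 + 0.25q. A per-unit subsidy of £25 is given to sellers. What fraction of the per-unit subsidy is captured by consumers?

Consumer share = 10/17

Pre-subsidy: 1215/14 - (5/14)q = 77.5 + 0.25q gives q* = 260/17 and p* = 2765/34.
With the subsidy, sellers receive ps = pb + 25 for each unit, where pb is the price buyers pay.
On the curves, pb = 1215/14 - (5/14)q and ps = 77.5 + 0.25q; the wedge ps − pb = 25 gives 77.5 + 0.25q − (1215/14 - (5/14)q) = 25, so q' = 960/17.
Then pb = 1215/14 − (5/14)·(960/17) = 2265/34 and ps = 77.5 + 0.25·(960/17) = 3115/34.
Buyers' price falls by p* − pb = 2765/34 − 2265/34 = 250/17; sellers' price rises by ps − p* = 3115/34 − 2765/34 = 175/17.
So consumers capture (250/17)/25 = 10/17 of each unit of subsidy.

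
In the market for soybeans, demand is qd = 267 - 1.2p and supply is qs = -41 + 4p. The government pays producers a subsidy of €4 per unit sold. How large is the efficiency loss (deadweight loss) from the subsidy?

Deadweight loss = 96/13

Pre-subsidy: 267 - 1.2p = -41 + 4p gives p* = 770/13, q* = 2547/13.
With the subsidy, sellers receive ps = pb + 4 for each unit, where pb is the price buyers pay.
Supply in terms of pb becomes qs = -41 + 4(pb + 4) = -25 + 4pb. Setting this equal to demand: 267 - 1.2pb = -25 + 4pb, so pb = 730/13.
Sellers receive ps = 730/13 + 4 = 782/13; q' = 267 − 1.2·(730/13) = 2595/13.
The subsidy expands output by 2595/13 − 2547/13 = 48/13 past the efficient level; on those units the gap between marginal cost and willingness to pay runs from 0 up to 4.
DWL = ½ × 4 × 48/13 = 96/13.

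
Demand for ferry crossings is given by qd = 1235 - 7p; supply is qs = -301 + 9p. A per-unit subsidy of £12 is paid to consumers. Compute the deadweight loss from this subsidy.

Pre-subsidy: 1235 - 7p = -301 + 9p gives p* = 96, q* = 563.
With the rebate, buyers effectively pay pb = ps − 12, where ps is the price sellers receive.
Demand in terms of ps becomes qd = 1235 − 7(ps − 12) = 1319 - 7ps. Setting this equal to supply: 1319 - 7ps = -301 + 9ps, so ps = 101.25.
Buyers pay pb = 101.25 − 12 = 89.25; q' = -301 + 9·101.25 = 610.25.
The subsidy expands output by 610.25 − 563 = 47.25 past the efficient level; on those units the gap between marginal cost and willingness to pay runs from 0 up to 12.
DWL = ½ × 12 × 47.25 = 283.5.

Deadweight loss = £283.5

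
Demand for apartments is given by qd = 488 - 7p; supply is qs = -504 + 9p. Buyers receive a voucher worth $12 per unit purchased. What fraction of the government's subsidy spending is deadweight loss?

Pre-subsidy: 488 - 7p = -504 + 9p gives p* = 62, q* = 54.
With the rebate, buyers effectively pay pb = ps − 12, where ps is the price sellers receive.
Demand in terms of ps becomes qd = 488 − 7(ps − 12) = 572 - 7ps. Setting this equal to supply: 572 - 7ps = -504 + 9ps, so ps = 67.25.
Buyers pay pb = 67.25 − 12 = 55.25; q' = -504 + 9·67.25 = 101.25.
ΔCS = ½(54 + 101.25)(62 − 55.25) = 523.96875; ΔPS = ½(54 + 101.25)(67.25 − 62) = 407.53125.
Government spending = 12 × 101.25 = 1215.
DWL = ½ × 12 × (101.25 − 54) = 283.5; fraction = 283.5 / 1215 = 7/30.

DWL / government spending = 7/30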